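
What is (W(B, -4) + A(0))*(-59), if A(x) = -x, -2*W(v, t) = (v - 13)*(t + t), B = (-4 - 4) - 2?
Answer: 5428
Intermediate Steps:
B = -10 (B = -8 - 2 = -10)
W(v, t) = -t*(-13 + v) (W(v, t) = -(v - 13)*(t + t)/2 = -(-13 + v)*2*t/2 = -t*(-13 + v))
(W(B, -4) + A(0))*(-59) = (-4*(13 - 1*(-10)) - 1*0)*(-59) = (-4*(13 + 10) + 0)*(-59) = (-4*23 + 0)*(-59) = (-92 + 0)*(-59) = -92*(-59) = 5428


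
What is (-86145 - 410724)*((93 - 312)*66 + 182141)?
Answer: -83318472003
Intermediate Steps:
(-86145 - 410724)*((93 - 312)*66 + 182141) = -496869*(-219*66 + 182141) = -496869*(-14454 + 182141) = -496869*167687 = -83318472003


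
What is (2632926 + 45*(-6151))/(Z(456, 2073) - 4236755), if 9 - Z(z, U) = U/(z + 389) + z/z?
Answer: -663643565/1193351096 ≈ -0.55612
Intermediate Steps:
Z(z, U) = 8 - U/(389 + z) (Z(z, U) = 9 - (U/(z + 389) + z/z) = 9 - (U/(389 + z) + 1) = 9 - (1 + U/(389 + z)) = 9 + (-1 - U/(389 + z)) = 8 - U/(389 + z))
(2632926 + 45*(-6151))/(Z(456, 2073) - 4236755) = (2632926 + 45*(-6151))/((3112 - 1*2073 + 8*456)/(389 + 456) - 4236755) = (2632926 - 276795)/((3112 - 2073 + 3648)/845 - 4236755) = 2356131/((1/845)*4687 - 4236755) = 2356131/(4687/845 - 4236755) = 2356131/(-3580053288/845) = 2356131*(-845/3580053288) = -663643565/1193351096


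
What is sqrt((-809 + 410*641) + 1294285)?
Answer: sqrt(1556286) ≈ 1247.5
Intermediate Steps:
sqrt((-809 + 410*641) + 1294285) = sqrt((-809 + 262810) + 1294285) = sqrt(262001 + 1294285) = sqrt(1556286)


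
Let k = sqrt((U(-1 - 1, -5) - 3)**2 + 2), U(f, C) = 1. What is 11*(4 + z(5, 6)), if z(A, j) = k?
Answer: 44 + 11*sqrt(6) ≈ 70.944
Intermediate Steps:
k = sqrt(6) (k = sqrt((1 - 3)**2 + 2) = sqrt((-2)**2 + 2) = sqrt(4 + 2) = sqrt(6) ≈ 2.4495)
z(A, j) = sqrt(6)
11*(4 + z(5, 6)) = 11*(4 + sqrt(6)) = 44 + 11*sqrt(6)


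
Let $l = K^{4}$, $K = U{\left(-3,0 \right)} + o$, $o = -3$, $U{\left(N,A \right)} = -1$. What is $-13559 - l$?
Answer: $-13815$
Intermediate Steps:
$K = -4$ ($K = -1 - 3 = -4$)
$l = 256$ ($l = \left(-4\right)^{4} = 256$)
$-13559 - l = -13559 - 256 = -13815$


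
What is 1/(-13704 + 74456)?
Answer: 1/60752 ≈ 1.6460e-5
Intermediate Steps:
1/(-13704 + 74456) = 1/60752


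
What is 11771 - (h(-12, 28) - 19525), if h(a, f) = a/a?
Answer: 31295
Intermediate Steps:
h(a, f) = 1
11771 - (h(-12, 28) - 19525) = 11771 - (1 - 19525) = 11771 - 1*(-19524) = 11771 + 19524 = 31295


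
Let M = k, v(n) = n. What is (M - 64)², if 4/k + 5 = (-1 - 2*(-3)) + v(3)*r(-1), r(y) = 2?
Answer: 36100/9 ≈ 4011.1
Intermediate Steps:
k = ⅔ (k = 4/(-5 + ((-1 - 2*(-3)) + 3*2)) = 4/(-5 + ((-1 + 6) + 6)) = 4/(-5 + (5 + 6)) = 4/(-5 + 11) = 4/6 = 4*(⅙) = ⅔ ≈ 0.66667)
M = ⅔ ≈ 0.66667
(M - 64)² = (⅔ - 64)² = (-190/3)² = 36100/9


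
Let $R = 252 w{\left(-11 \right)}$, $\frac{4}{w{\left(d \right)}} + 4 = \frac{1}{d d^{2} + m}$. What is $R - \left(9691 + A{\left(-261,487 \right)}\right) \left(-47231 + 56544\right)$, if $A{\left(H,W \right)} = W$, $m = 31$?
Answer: $- \frac{70427458702}{743} \approx -9.4788 \cdot 10^{7}$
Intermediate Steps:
$w{\left(d \right)} = \frac{4}{-4 + \frac{1}{31 + d^{3}}}$ ($w{\left(d \right)} = \frac{4}{-4 + \frac{1}{d d^{2} + 31}} = \frac{4}{-4 + \frac{1}{d^{3} + 31}} = \frac{4}{-4 + \frac{1}{31 + d^{3}}}$)
$R = - \frac{187200}{743}$ ($R = 252 \frac{4 \left(-31 - \left(-11\right)^{3}\right)}{123 + 4 \left(-11\right)^{3}} = 252 \frac{4 \left(-31 - -1331\right)}{123 + 4 \left(-1331\right)} = 252 \frac{4 \left(-31 + 1331\right)}{123 - 5324} = 252 \cdot 4 \frac{1}{-5201} \cdot 1300 = 252 \cdot 4 \left(- \frac{1}{5201}\right) 1300 = 252 \left(- \frac{5200}{5201}\right) = - \frac{187200}{743} \approx -251.95$)
$R - \left(9691 + A{\left(-261,487 \right)}\right) \left(-47231 + 56544\right) = - \frac{187200}{743} - \left(9691 + 487\right) \left(-47231 + 56544\right) = - \frac{187200}{743} - 10178 \cdot 9313 = - \frac{187200}{743} - 94787714 = - \frac{70427458702}{743}$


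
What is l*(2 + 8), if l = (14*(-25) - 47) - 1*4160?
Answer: -45570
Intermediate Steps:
l = -4557 (l = (-350 - 47) - 4160 = -397 - 4160 = -4557)
l*(2 + 8) = -4557*(2 + 8) = -4557*10 = -45570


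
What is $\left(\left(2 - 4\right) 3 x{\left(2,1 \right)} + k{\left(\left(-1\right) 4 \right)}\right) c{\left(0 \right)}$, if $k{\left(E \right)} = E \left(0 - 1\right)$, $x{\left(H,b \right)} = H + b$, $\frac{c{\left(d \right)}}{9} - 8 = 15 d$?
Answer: $-1008$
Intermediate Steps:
$c{\left(d \right)} = 72 + 135 d$ ($c{\left(d \right)} = 72 + 9 \cdot 15 d = 72 + 135 d$)
$k{\left(E \right)} = - E$ ($k{\left(E \right)} = E \left(-1\right) = - E$)
$\left(\left(2 - 4\right) 3 x{\left(2,1 \right)} + k{\left(\left(-1\right) 4 \right)}\right) c{\left(0 \right)} = \left(\left(2 - 4\right) 3 \left(2 + 1\right) - \left(-1\right) 4\right) \left(72 + 135 \cdot 0\right) = \left(\left(-2\right) 3 \cdot 3 - -4\right) \left(72 + 0\right) = \left(\left(-6\right) 3 + 4\right) 72 = \left(-18 + 4\right) 72 = \left(-14\right) 72 = -1008$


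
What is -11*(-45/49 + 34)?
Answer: -17831/49 ≈ -363.90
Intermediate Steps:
-11*(-45/49 + 34) = -11*1621/49 = -17831/49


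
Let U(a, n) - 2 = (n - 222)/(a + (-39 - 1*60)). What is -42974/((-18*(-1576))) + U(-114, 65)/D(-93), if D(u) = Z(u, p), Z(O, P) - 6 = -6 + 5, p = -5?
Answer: -4871461/5035320 ≈ -0.96746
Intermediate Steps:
Z(O, P) = 5 (Z(O, P) = 6 + (-6 + 5) = 6 - 1 = 5)
D(u) = 5
U(a, n) = 2 + (-222 + n)/(-99 + a) (U(a, n) = 2 + (n - 222)/(a + (-39 - 1*60)) = 2 + (-222 + n)/(a + (-39 - 60)) = 2 + (-222 + n)/(a - 99) = 2 + (-222 + n)/(-99 + a))
-42974/((-18*(-1576))) + U(-114, 65)/D(-93) = -42974/((-18*(-1576))) + ((-420 + 65 + 2*(-114))/(-99 - 114))/5 = -42974/28368 + ((-420 + 65 - 228)/(-213))*(⅕) = -42974*1/28368 - 1/213*(-583)*(⅕) = -21487/14184 + (583/213)*(⅕) = -21487/14184 + 583/1065 = -4871461/5035320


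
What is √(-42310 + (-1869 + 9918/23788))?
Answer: I*√17312526418/626 ≈ 210.19*I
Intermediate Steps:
√(-42310 + (-1869 + 9918/23788)) = √(-42310 + (-1869 + 9918*(1/23788))) = √(-42310 + (-1869 + 261/626)) = √(-42310 - 1169733/626) = √(-27655793/626) = I*√17312526418/626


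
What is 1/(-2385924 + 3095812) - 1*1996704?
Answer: -1417436209151/709888 ≈ -1.9967e+6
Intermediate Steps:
1/(-2385924 + 3095812) - 1*1996704 = 1/709888 - 1996704 = -1417436209151/709888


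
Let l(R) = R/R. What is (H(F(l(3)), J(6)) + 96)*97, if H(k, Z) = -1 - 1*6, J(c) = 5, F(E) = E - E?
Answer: 8633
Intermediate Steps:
l(R) = 1
F(E) = 0
H(k, Z) = -7 (H(k, Z) = -1 - 6 = -7)
(H(F(l(3)), J(6)) + 96)*97 = (-7 + 96)*97 = 89*97 = 8633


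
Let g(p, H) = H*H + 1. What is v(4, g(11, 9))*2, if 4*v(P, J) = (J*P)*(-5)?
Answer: -820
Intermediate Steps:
g(p, H) = 1 + H² (g(p, H) = H² + 1 = 1 + H²)
v(P, J) = -5*J*P/4 (v(P, J) = ((J*P)*(-5))/4 = (-5*J*P)/4 = -5*J*P/4)
v(4, g(11, 9))*2 = -5/4*(1 + 9²)*4*2 = -5/4*(1 + 81)*4*2 = -5/4*82*4*2 = -410*2 = -820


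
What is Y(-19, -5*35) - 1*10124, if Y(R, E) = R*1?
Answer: -10143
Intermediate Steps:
Y(R, E) = R
Y(-19, -5*35) - 1*10124 = -19 - 1*10124 = -19 - 10124 = -10143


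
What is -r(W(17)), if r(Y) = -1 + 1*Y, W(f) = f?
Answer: -16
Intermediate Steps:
r(Y) = -1 + Y
-r(W(17)) = -(-1 + 17) = -1*16 = -16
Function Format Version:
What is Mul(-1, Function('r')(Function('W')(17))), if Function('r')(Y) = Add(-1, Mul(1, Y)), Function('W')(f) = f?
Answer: -16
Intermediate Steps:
Function('r')(Y) = Add(-1, Y)
Mul(-1, Function('r')(Function('W')(17))) = Mul(-1, Add(-1, 17)) = Mul(-1, 16) = -16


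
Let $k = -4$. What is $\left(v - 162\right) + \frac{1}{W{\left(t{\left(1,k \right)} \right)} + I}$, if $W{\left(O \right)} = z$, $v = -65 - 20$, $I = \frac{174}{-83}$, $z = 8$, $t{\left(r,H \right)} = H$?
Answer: $- \frac{120947}{490} \approx -246.83$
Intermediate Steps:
$I = - \frac{174}{83}$ ($I = 174 \left(- \frac{1}{83}\right) = - \frac{174}{83} \approx -2.0964$)
$v = -85$ ($v = -65 - 20 = -85$)
$W{\left(O \right)} = 8$
$\left(v - 162\right) + \frac{1}{W{\left(t{\left(1,k \right)} \right)} + I} = \left(-85 - 162\right) + \frac{1}{8 - \frac{174}{83}} = -247 + \frac{1}{\frac{490}{83}} = -247 + \frac{83}{490} = - \frac{120947}{490}$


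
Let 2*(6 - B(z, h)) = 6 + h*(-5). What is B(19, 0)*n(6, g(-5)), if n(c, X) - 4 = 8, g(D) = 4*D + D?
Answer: 36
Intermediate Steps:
B(z, h) = 3 + 5*h/2 (B(z, h) = 6 - (6 + h*(-5))/2 = 6 - (6 - 5*h)/2 = 6 + (-3 + 5*h/2) = 3 + 5*h/2)
g(D) = 5*D
n(c, X) = 12 (n(c, X) = 4 + 8 = 12)
B(19, 0)*n(6, g(-5)) = (3 + (5/2)*0)*12 = (3 + 0)*12 = 3*12 = 36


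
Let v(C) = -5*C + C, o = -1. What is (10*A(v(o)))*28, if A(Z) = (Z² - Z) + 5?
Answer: 4760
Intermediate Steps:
v(C) = -4*C
A(Z) = 5 + Z² - Z
(10*A(v(o)))*28 = (10*(5 + (-4*(-1))² - (-4)*(-1)))*28 = (10*(5 + 4² - 1*4))*28 = (10*(5 + 16 - 4))*28 = (10*17)*28 = 170*28 = 4760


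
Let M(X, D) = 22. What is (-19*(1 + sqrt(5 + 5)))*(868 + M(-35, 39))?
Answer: -16910 - 16910*sqrt(10) ≈ -70384.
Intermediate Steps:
(-19*(1 + sqrt(5 + 5)))*(868 + M(-35, 39)) = (-19*(1 + sqrt(5 + 5)))*(868 + 22) = -19*(1 + sqrt(10))*890 = (-19 - 19*sqrt(10))*890 = -16910 - 16910*sqrt(10)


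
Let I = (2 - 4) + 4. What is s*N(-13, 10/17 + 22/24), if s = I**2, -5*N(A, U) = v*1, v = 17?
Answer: -68/5 ≈ -13.600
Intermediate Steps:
N(A, U) = -17/5
I = 2 (I = -2 + 4 = 2)
s = 4 (s = 2**2 = 4)
s*N(-13, 10/17 + 22/24) = 4*(-17/5) = -68/5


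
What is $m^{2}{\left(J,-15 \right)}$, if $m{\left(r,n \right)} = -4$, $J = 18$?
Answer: $16$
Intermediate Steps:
$m^{2}{\left(J,-15 \right)} = \left(-4\right)^{2} = 16$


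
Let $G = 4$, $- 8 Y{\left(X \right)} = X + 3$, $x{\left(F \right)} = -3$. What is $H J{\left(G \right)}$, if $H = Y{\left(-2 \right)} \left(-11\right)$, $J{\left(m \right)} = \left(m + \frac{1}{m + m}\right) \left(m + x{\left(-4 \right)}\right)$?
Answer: $\frac{363}{64} \approx 5.6719$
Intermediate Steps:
$Y{\left(X \right)} = - \frac{3}{8} - \frac{X}{8}$ ($Y{\left(X \right)} = - \frac{X + 3}{8} = - \frac{3 + X}{8} = - \frac{3}{8} - \frac{X}{8}$)
$J{\left(m \right)} = \left(-3 + m\right) \left(m + \frac{1}{2 m}\right)$ ($J{\left(m \right)} = \left(m + \frac{1}{m + m}\right) \left(m - 3\right) = \left(m + \frac{1}{2 m}\right) \left(-3 + m\right) = \left(-3 + m\right) \left(m + \frac{1}{2 m}\right)$)
$H = \frac{11}{8}$ ($H = \left(- \frac{3}{8} - - \frac{1}{4}\right) \left(-11\right) = \left(- \frac{3}{8} + \frac{1}{4}\right) \left(-11\right) = \left(- \frac{1}{8}\right) \left(-11\right) = \frac{11}{8} \approx 1.375$)
$H J{\left(G \right)} = \frac{11 \left(\frac{1}{2} + 4^{2} - 12 - \frac{3}{2 \cdot 4}\right)}{8} = \frac{11 \left(\frac{1}{2} + 16 - 12 - \frac{3}{8}\right)}{8} = \frac{11}{8} \cdot \frac{33}{8} = \frac{363}{64}$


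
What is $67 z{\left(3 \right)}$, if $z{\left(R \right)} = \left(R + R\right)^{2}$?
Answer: $2412$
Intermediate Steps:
$z{\left(R \right)} = 4 R^{2}$ ($z{\left(R \right)} = \left(2 R\right)^{2} = 4 R^{2}$)
$67 z{\left(3 \right)} = 67 \cdot 4 \cdot 3^{2} = 67 \cdot 4 \cdot 9 = 67 \cdot 36 = 2412$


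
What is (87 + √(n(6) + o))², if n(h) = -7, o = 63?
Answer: 7625 + 348*√14 ≈ 8927.1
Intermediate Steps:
(87 + √(n(6) + o))² = (87 + √(-7 + 63))² = (87 + √56)² = (87 + 2*√14)²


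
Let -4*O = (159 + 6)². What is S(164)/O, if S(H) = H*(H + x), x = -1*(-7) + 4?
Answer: -4592/1089 ≈ -4.2167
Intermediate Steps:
x = 11 (x = 7 + 4 = 11)
S(H) = H*(11 + H) (S(H) = H*(H + 11) = H*(11 + H))
O = -27225/4 (O = -(159 + 6)²/4 = -¼*165² = -¼*27225 = -27225/4 ≈ -6806.3)
S(164)/O = (164*(11 + 164))/(-27225/4) = (164*175)*(-4/27225) = 28700*(-4/27225) = -4592/1089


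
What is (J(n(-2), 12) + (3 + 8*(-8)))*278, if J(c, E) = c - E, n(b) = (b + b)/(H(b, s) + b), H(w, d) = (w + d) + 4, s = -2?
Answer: -19738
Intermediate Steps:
H(w, d) = 4 + d + w (H(w, d) = (d + w) + 4 = 4 + d + w)
n(b) = 2*b/(2 + 2*b) (n(b) = (b + b)/((4 - 2 + b) + b) = (2*b)/((2 + b) + b) = (2*b)/(2 + 2*b) = 2*b/(2 + 2*b))
(J(n(-2), 12) + (3 + 8*(-8)))*278 = ((-2/(1 - 2) - 1*12) + (3 + 8*(-8)))*278 = ((-2/(-1) - 12) + (3 - 64))*278 = ((-2*(-1) - 12) - 61)*278 = ((2 - 12) - 61)*278 = (-10 - 61)*278 = -71*278 = -19738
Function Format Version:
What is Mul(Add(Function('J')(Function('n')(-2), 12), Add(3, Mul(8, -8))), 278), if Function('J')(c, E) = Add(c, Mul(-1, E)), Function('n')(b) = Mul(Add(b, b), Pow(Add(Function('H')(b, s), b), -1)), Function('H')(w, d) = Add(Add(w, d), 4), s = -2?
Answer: -19738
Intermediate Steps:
Function('H')(w, d) = Add(4, d, w) (Function('H')(w, d) = Add(Add(d, w), 4) = Add(4, d, w))
Function('n')(b) = Mul(2, b, Pow(Add(2, Mul(2, b)), -1)) (Function('n')(b) = Mul(Add(b, b), Pow(Add(Add(4, -2, b), b), -1)) = Mul(Mul(2, b), Pow(Add(Add(2, b), b), -1)) = Mul(Mul(2, b), Pow(Add(2, Mul(2, b)), -1)) = Mul(2, b, Pow(Add(2, Mul(2, b)), -1)))
Mul(Add(Function('J')(Function('n')(-2), 12), Add(3, Mul(8, -8))), 278) = Mul(Add(Add(Mul(-2, Pow(Add(1, -2), -1)), Mul(-1, 12)), Add(3, Mul(8, -8))), 278) = Mul(Add(Add(Mul(-2, Pow(-1, -1)), -12), Add(3, -64)), 278) = Mul(Add(Add(Mul(-2, -1), -12), -61), 278) = Mul(Add(Add(2, -12), -61), 278) = Mul(Add(-10, -61), 278) = Mul(-71, 278) = -19738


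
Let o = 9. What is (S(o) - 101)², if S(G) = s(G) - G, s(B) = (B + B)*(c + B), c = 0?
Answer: 2704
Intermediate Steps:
s(B) = 2*B² (s(B) = (B + B)*(0 + B) = (2*B)*B = 2*B²)
S(G) = -G + 2*G² (S(G) = 2*G² - G = -G + 2*G²)
(S(o) - 101)² = (9*(-1 + 2*9) - 101)² = (9*(-1 + 18) - 101)² = (9*17 - 101)² = (153 - 101)² = 52² = 2704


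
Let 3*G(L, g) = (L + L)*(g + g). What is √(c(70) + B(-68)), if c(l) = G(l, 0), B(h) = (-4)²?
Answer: 4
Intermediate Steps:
B(h) = 16
G(L, g) = 4*L*g/3 (G(L, g) = ((L + L)*(g + g))/3 = ((2*L)*(2*g))/3 = (4*L*g)/3 = 4*L*g/3)
c(l) = 0 (c(l) = (4/3)*l*0 = 0)
√(c(70) + B(-68)) = √(0 + 16) = √16 = 4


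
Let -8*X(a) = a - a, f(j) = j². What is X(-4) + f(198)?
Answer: 39204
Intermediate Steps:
X(a) = 0 (X(a) = -(a - a)/8 = -⅛*0 = 0)
X(-4) + f(198) = 0 + 198² = 0 + 39204 = 39204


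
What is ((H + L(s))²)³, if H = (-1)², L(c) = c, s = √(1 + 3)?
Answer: 729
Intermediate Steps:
s = 2 (s = √4 = 2)
H = 1
((H + L(s))²)³ = ((1 + 2)²)³ = (3²)³ = 9³ = 729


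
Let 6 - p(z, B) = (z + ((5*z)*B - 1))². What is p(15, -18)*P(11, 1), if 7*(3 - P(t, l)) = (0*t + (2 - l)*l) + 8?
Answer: -21418680/7 ≈ -3.0598e+6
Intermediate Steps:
P(t, l) = 13/7 - l*(2 - l)/7 (P(t, l) = 3 - ((0*t + (2 - l)*l) + 8)/7 = 3 - ((0 + l*(2 - l)) + 8)/7 = 3 - (l*(2 - l) + 8)/7 = 3 - (8 + l*(2 - l))/7 = 3 + (-8/7 - l*(2 - l)/7) = 13/7 - l*(2 - l)/7)
p(z, B) = 6 - (-1 + z + 5*B*z)² (p(z, B) = 6 - (z + ((5*z)*B - 1))² = 6 - (z + (5*B*z - 1))² = 6 - (z + (-1 + 5*B*z))² = 6 - (-1 + z + 5*B*z)²)
p(15, -18)*P(11, 1) = (6 - (-1 + 15 + 5*(-18)*15)²)*(13/7 - 2/7*1 + (⅐)*1²) = (6 - (-1 + 15 - 1350)²)*(13/7 - 2/7 + (⅐)*1) = (6 - 1*(-1336)²)*(13/7 - 2/7 + ⅐) = (6 - 1*1784896)*(12/7) = (6 - 1784896)*(12/7) = -1784890*12/7 = -21418680/7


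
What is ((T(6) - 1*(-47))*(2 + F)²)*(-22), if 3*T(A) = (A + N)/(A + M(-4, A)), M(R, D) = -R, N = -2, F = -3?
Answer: -15554/15 ≈ -1036.9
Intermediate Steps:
T(A) = (-2 + A)/(3*(4 + A)) (T(A) = ((A - 2)/(A - 1*(-4)))/3 = ((-2 + A)/(A + 4))/3 = ((-2 + A)/(4 + A))/3 = (-2 + A)/(3*(4 + A)))
((T(6) - 1*(-47))*(2 + F)²)*(-22) = (((-2 + 6)/(3*(4 + 6)) - 1*(-47))*(2 - 3)²)*(-22) = (((⅓)*4/10 + 47)*(-1)²)*(-22) = (((⅓)*(⅒)*4 + 47)*1)*(-22) = ((2/15 + 47)*1)*(-22) = ((707/15)*1)*(-22) = (707/15)*(-22) = -15554/15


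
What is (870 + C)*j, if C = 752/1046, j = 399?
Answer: 181699014/523 ≈ 3.4742e+5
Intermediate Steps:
C = 376/523 (C = 752*(1/1046) = 376/523 ≈ 0.71893)
(870 + C)*j = (870 + 376/523)*399 = (455386/523)*399 = 181699014/523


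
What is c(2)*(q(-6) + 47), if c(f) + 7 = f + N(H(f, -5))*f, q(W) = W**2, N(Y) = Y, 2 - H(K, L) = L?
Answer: 747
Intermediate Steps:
H(K, L) = 2 - L
c(f) = -7 + 8*f (c(f) = -7 + (f + (2 - 1*(-5))*f) = -7 + (f + (2 + 5)*f) = -7 + (f + 7*f) = -7 + 8*f)
c(2)*(q(-6) + 47) = (-7 + 8*2)*((-6)**2 + 47) = (-7 + 16)*(36 + 47) = 9*83 = 747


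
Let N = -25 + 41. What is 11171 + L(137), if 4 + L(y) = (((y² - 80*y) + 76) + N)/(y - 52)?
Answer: 957096/85 ≈ 11260.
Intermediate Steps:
N = 16
L(y) = -4 + (92 + y² - 80*y)/(-52 + y) (L(y) = -4 + (((y² - 80*y) + 76) + 16)/(y - 52) = -4 + ((76 + y² - 80*y) + 16)/(-52 + y) = -4 + (92 + y² - 80*y)/(-52 + y))
11171 + L(137) = 11171 + (300 + 137² - 84*137)/(-52 + 137) = 11171 + (300 + 18769 - 11508)/85 = 11171 + (1/85)*7561 = 11171 + 7561/85 = 957096/85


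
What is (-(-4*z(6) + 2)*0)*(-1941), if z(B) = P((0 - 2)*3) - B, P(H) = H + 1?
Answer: 0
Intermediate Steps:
P(H) = 1 + H
z(B) = -5 - B (z(B) = (1 + (0 - 2)*3) - B = (1 - 2*3) - B = (1 - 6) - B = -5 - B)
(-(-4*z(6) + 2)*0)*(-1941) = (-(-4*(-5 - 1*6) + 2)*0)*(-1941) = (-(-4*(-5 - 6) + 2)*0)*(-1941) = (-(-4*(-11) + 2)*0)*(-1941) = (-(44 + 2)*0)*(-1941) = (-1*46*0)*(-1941) = -46*0*(-1941) = 0*(-1941) = 0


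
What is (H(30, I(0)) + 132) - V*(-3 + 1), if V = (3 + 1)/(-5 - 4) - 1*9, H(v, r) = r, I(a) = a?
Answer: 1018/9 ≈ 113.11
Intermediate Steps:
V = -85/9 (V = 4/(-9) - 9 = 4*(-⅑) - 9 = -4/9 - 9 = -85/9 ≈ -9.4444)
(H(30, I(0)) + 132) - V*(-3 + 1) = (0 + 132) - (-85)*(-3 + 1)/9 = 132 - (-85)*(-2)/9 = 132 - 1*170/9 = 132 - 170/9 = 1018/9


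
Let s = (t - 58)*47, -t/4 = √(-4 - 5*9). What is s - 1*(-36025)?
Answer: 33299 - 1316*I ≈ 33299.0 - 1316.0*I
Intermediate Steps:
t = -28*I (t = -4*√(-4 - 5*9) = -4*√(-4 - 45) = -28*I ≈ -28.0*I)
s = -2726 - 1316*I (s = (-28*I - 58)*47 = (-58 - 28*I)*47 = -2726 - 1316*I ≈ -2726.0 - 1316.0*I)
s - 1*(-36025) = (-2726 - 1316*I) - 1*(-36025) = (-2726 - 1316*I) + 36025 = 33299 - 1316*I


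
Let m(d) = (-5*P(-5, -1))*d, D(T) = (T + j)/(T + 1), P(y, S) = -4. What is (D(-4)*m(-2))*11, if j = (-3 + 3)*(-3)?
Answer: -1760/3 ≈ -586.67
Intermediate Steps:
j = 0 (j = 0*(-3) = 0)
D(T) = T/(1 + T) (D(T) = (T + 0)/(T + 1) = T/(1 + T))
m(d) = 20*d (m(d) = (-5*(-4))*d = 20*d)
(D(-4)*m(-2))*11 = ((-4/(1 - 4))*(20*(-2)))*11 = (-4/(-3)*(-40))*11 = (-4*(-⅓)*(-40))*11 = ((4/3)*(-40))*11 = -160/3*11 = -1760/3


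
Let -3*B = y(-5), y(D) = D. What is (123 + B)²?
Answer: 139876/9 ≈ 15542.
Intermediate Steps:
B = 5/3 (B = -⅓*(-5) = 5/3 ≈ 1.6667)
(123 + B)² = (123 + 5/3)² = (374/3)² = 139876/9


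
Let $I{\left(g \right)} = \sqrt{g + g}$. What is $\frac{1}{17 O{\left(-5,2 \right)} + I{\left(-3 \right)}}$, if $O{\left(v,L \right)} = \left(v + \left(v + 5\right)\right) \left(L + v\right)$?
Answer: $\frac{85}{21677} - \frac{i \sqrt{6}}{65031} \approx 0.0039212 - 3.7666 \cdot 10^{-5} i$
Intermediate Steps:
$O{\left(v,L \right)} = \left(5 + 2 v\right) \left(L + v\right)$ ($O{\left(v,L \right)} = \left(v + \left(5 + v\right)\right) \left(L + v\right) = \left(5 + 2 v\right) \left(L + v\right)$)
$I{\left(g \right)} = \sqrt{2} \sqrt{g}$ ($I{\left(g \right)} = \sqrt{2 g} = \sqrt{2} \sqrt{g}$)
$\frac{1}{17 O{\left(-5,2 \right)} + I{\left(-3 \right)}} = \frac{1}{17 \left(2 \left(-5\right)^{2} + 5 \cdot 2 + 5 \left(-5\right) + 2 \cdot 2 \left(-5\right)\right) + \sqrt{2} \sqrt{-3}} = \frac{1}{17 \left(2 \cdot 25 + 10 - 25 - 20\right) + \sqrt{2} i \sqrt{3}} = \frac{1}{17 \left(50 + 10 - 25 - 20\right) + i \sqrt{6}} = \frac{1}{17 \cdot 15 + i \sqrt{6}} = \frac{1}{255 + i \sqrt{6}}$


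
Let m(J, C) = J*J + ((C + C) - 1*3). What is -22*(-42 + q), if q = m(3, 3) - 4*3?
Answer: 924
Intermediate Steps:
m(J, C) = -3 + J**2 + 2*C (m(J, C) = J**2 + (2*C - 3) = J**2 + (-3 + 2*C) = -3 + J**2 + 2*C)
q = 0 (q = (-3 + 3**2 + 2*3) - 4*3 = (-3 + 9 + 6) - 12 = 12 - 12 = 0)
-22*(-42 + q) = -22*(-42 + 0) = -22*(-42) = 924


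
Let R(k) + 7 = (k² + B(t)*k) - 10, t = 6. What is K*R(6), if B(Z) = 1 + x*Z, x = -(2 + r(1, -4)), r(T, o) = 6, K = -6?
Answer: 1578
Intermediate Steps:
x = -8 (x = -(2 + 6) = -1*8 = -8)
B(Z) = 1 - 8*Z
R(k) = -17 + k² - 47*k (R(k) = -7 + ((k² + (1 - 8*6)*k) - 10) = -7 + ((k² + (1 - 48)*k) - 10) = -7 + ((k² - 47*k) - 10) = -7 + (-10 + k² - 47*k) = -17 + k² - 47*k)
K*R(6) = -6*(-17 + 6² - 47*6) = -6*(-17 + 36 - 282) = -6*(-263) = 1578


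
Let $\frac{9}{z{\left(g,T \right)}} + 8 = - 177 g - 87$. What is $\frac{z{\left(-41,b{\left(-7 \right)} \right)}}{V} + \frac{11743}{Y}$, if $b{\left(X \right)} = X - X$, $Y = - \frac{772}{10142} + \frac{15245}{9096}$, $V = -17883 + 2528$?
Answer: $\frac{59567210192494985829}{8115568628640890} \approx 7339.9$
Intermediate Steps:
$V = -15355$
$Y = \frac{73796339}{46125816}$ ($Y = \left(-772\right) \frac{1}{10142} + 15245 \cdot \frac{1}{9096} = - \frac{386}{5071} + \frac{15245}{9096} = \frac{73796339}{46125816} \approx 1.5999$)
$b{\left(X \right)} = 0$
$z{\left(g,T \right)} = \frac{9}{-95 - 177 g}$ ($z{\left(g,T \right)} = \frac{9}{-8 - \left(87 + 177 g\right)} = \frac{9}{-95 - 177 g}$)
$\frac{z{\left(-41,b{\left(-7 \right)} \right)}}{V} + \frac{11743}{Y} = \frac{\left(-9\right) \frac{1}{95 + 177 \left(-41\right)}}{-15355} + \frac{11743}{\frac{73796339}{46125816}} = - \frac{9}{95 - 7257} \left(- \frac{1}{15355}\right) + 11743 \cdot \frac{46125816}{73796339} = - \frac{9}{-7162} \left(- \frac{1}{15355}\right) + \frac{541655457288}{73796339} = \left(-9\right) \left(- \frac{1}{7162}\right) \left(- \frac{1}{15355}\right) + \frac{541655457288}{73796339} = \frac{9}{7162} \left(- \frac{1}{15355}\right) + \frac{541655457288}{73796339} = - \frac{9}{109972510} + \frac{541655457288}{73796339} = \frac{59567210192494985829}{8115568628640890}$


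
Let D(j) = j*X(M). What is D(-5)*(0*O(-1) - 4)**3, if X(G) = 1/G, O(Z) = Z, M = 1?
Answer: 320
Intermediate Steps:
X(G) = 1/G
D(j) = j (D(j) = j/1 = j*1 = j)
D(-5)*(0*O(-1) - 4)**3 = -5*(0*(-1) - 4)**3 = -5*(0 - 4)**3 = -5*(-4)**3 = -5*(-64) = 320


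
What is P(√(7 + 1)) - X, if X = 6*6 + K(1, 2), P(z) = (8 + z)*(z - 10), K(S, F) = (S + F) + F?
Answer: -113 - 4*√2 ≈ -118.66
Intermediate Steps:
K(S, F) = S + 2*F (K(S, F) = (F + S) + F = S + 2*F)
P(z) = (-10 + z)*(8 + z) (P(z) = (8 + z)*(-10 + z) = (-10 + z)*(8 + z))
X = 41 (X = 6*6 + (1 + 2*2) = 36 + (1 + 4) = 36 + 5 = 41)
P(√(7 + 1)) - X = (-80 + (√(7 + 1))² - 2*√(7 + 1)) - 1*41 = (-80 + (√8)² - 4*√2) - 41 = (-80 + (2*√2)² - 4*√2) - 41 = (-80 + 8 - 4*√2) - 41 = (-72 - 4*√2) - 41 = -113 - 4*√2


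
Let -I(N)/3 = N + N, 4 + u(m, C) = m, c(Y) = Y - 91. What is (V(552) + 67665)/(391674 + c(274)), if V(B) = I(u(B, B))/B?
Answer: 1556158/9012711 ≈ 0.17266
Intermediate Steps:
c(Y) = -91 + Y
u(m, C) = -4 + m
I(N) = -6*N (I(N) = -3*(N + N) = -6*N)
V(B) = (24 - 6*B)/B (V(B) = (-6*(-4 + B))/B = (24 - 6*B)/B)
(V(552) + 67665)/(391674 + c(274)) = ((-6 + 24/552) + 67665)/(391674 + (-91 + 274)) = ((-6 + 24*(1/552)) + 67665)/(391674 + 183) = ((-6 + 1/23) + 67665)/391857 = (-137/23 + 67665)*(1/391857) = (1556158/23)*(1/391857) = 1556158/9012711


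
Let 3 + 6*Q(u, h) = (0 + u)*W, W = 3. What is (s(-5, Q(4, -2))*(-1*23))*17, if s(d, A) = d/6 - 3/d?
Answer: 2737/30 ≈ 91.233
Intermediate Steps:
Q(u, h) = -½ + u/2 (Q(u, h) = -½ + ((0 + u)*3)/6 = -½ + (u*3)/6 = -½ + (3*u)/6 = -½ + u/2)
s(d, A) = -3/d + d/6 (s(d, A) = d*(⅙) - 3/d = d/6 - 3/d = -3/d + d/6)
(s(-5, Q(4, -2))*(-1*23))*17 = ((-3/(-5) + (⅙)*(-5))*(-1*23))*17 = ((-3*(-⅕) - ⅚)*(-23))*17 = ((⅗ - ⅚)*(-23))*17 = -7/30*(-23)*17 = (161/30)*17 = 2737/30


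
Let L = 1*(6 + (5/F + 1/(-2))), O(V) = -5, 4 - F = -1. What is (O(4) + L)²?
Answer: 9/4 ≈ 2.2500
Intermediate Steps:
F = 5 (F = 4 - 1*(-1) = 4 + 1 = 5)
L = 13/2 (L = 1*(6 + (5/5 + 1/(-2))) = 1*(6 + (5*(⅕) + 1*(-½))) = 1*(6 + (1 - ½)) = 1*(6 + ½) = 1*(13/2) = 13/2 ≈ 6.5000)
(O(4) + L)² = (-5 + 13/2)² = (3/2)² = 9/4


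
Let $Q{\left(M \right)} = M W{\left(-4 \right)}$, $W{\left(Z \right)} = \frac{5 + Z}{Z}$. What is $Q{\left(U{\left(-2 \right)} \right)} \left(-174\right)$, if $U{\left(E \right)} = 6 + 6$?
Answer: $522$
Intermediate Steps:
$W{\left(Z \right)} = \frac{5 + Z}{Z}$
$U{\left(E \right)} = 12$
$Q{\left(M \right)} = - \frac{M}{4}$ ($Q{\left(M \right)} = M \frac{5 - 4}{-4} = M \left(\left(- \frac{1}{4}\right) 1\right) = M \left(- \frac{1}{4}\right) = - \frac{M}{4}$)
$Q{\left(U{\left(-2 \right)} \right)} \left(-174\right) = \left(- \frac{1}{4}\right) 12 \left(-174\right) = \left(-3\right) \left(-174\right) = 522$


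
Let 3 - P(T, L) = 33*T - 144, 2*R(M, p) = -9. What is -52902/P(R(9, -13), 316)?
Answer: -35268/197 ≈ -179.03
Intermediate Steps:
R(M, p) = -9/2 (R(M, p) = (1/2)*(-9) = -9/2)
P(T, L) = 147 - 33*T (P(T, L) = 3 - (33*T - 144) = 3 - (-144 + 33*T) = 3 + (144 - 33*T) = 147 - 33*T)
-52902/P(R(9, -13), 316) = -52902/(147 - 33*(-9/2)) = -52902/(147 + 297/2) = -52902/591/2 = -52902*2/591 = -35268/197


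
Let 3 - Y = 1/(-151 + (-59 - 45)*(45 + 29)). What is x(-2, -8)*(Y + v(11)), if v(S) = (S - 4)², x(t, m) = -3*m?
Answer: 9793080/7847 ≈ 1248.0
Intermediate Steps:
v(S) = (-4 + S)²
Y = 23542/7847 (Y = 3 - 1/(-151 + (-59 - 45)*(45 + 29)) = 3 - 1/(-151 - 104*74) = 3 - 1/(-151 - 7696) = 3 - 1/(-7847) = 3 - 1*(-1/7847) = 3 + 1/7847 = 23542/7847 ≈ 3.0001)
x(-2, -8)*(Y + v(11)) = (-3*(-8))*(23542/7847 + (-4 + 11)²) = 24*(23542/7847 + 7²) = 24*(23542/7847 + 49) = 24*(408045/7847) = 9793080/7847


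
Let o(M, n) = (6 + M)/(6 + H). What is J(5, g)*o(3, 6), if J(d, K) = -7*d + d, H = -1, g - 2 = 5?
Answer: -54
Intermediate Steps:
g = 7 (g = 2 + 5 = 7)
J(d, K) = -6*d
o(M, n) = 6/5 + M/5 (o(M, n) = (6 + M)/(6 - 1) = (6 + M)/5 = (6 + M)*(⅕) = 6/5 + M/5)
J(5, g)*o(3, 6) = (-6*5)*(6/5 + (⅕)*3) = -30*(6/5 + ⅗) = -30*9/5 = -54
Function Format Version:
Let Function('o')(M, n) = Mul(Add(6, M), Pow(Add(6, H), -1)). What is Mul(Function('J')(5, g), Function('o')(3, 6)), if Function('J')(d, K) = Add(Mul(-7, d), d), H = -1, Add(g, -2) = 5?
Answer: -54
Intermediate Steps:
g = 7 (g = Add(2, 5) = 7)
Function('J')(d, K) = Mul(-6, d)
Function('o')(M, n) = Add(Rational(6, 5), Mul(Rational(1, 5), M)) (Function('o')(M, n) = Mul(Add(6, M), Pow(Add(6, -1), -1)) = Mul(Add(6, M), Pow(5, -1)) = Mul(Add(6, M), Rational(1, 5)) = Add(Rational(6, 5), Mul(Rational(1, 5), M)))
Mul(Function('J')(5, g), Function('o')(3, 6)) = Mul(Mul(-6, 5), Add(Rational(6, 5), Mul(Rational(1, 5), 3))) = Mul(-30, Add(Rational(6, 5), Rational(3, 5))) = Mul(-30, Rational(9, 5)) = -54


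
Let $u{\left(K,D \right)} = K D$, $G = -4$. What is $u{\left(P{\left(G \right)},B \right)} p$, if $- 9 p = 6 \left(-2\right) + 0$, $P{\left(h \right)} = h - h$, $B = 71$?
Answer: $0$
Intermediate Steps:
$P{\left(h \right)} = 0$
$p = \frac{4}{3}$ ($p = - \frac{6 \left(-2\right) + 0}{9} = - \frac{-12 + 0}{9} = \left(- \frac{1}{9}\right) \left(-12\right) = \frac{4}{3} \approx 1.3333$)
$u{\left(K,D \right)} = D K$
$u{\left(P{\left(G \right)},B \right)} p = 71 \cdot 0 \cdot \frac{4}{3} = 0 \cdot \frac{4}{3} = 0$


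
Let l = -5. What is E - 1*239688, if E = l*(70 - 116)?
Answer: -239458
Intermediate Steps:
E = 230 (E = -5*(70 - 116) = -5*(-46) = 230)
E - 1*239688 = 230 - 1*239688 = 230 - 239688 = -239458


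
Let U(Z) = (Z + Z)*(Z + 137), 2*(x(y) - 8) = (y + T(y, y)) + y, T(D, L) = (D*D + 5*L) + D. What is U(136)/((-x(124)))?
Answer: -4641/512 ≈ -9.0645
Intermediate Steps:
T(D, L) = D + D² + 5*L (T(D, L) = (D² + 5*L) + D = D + D² + 5*L)
x(y) = 8 + y²/2 + 4*y (x(y) = 8 + ((y + (y + y² + 5*y)) + y)/2 = 8 + ((y + (y² + 6*y)) + y)/2 = 8 + ((y² + 7*y) + y)/2 = 8 + (y² + 8*y)/2 = 8 + (y²/2 + 4*y) = 8 + y²/2 + 4*y)
U(Z) = 2*Z*(137 + Z) (U(Z) = (2*Z)*(137 + Z) = 2*Z*(137 + Z))
U(136)/((-x(124))) = (2*136*(137 + 136))/((-(8 + (½)*124² + 4*124))) = (2*136*273)/((-(8 + (½)*15376 + 496))) = 74256/((-(8 + 7688 + 496))) = 74256/((-1*8192)) = 74256/(-8192) = 74256*(-1/8192) = -4641/512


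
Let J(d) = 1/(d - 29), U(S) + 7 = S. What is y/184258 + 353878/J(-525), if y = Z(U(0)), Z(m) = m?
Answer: -36123488298303/184258 ≈ -1.9605e+8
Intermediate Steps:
U(S) = -7 + S
J(d) = 1/(-29 + d)
y = -7 (y = -7 + 0 = -7)
y/184258 + 353878/J(-525) = -7/184258 + 353878/(1/(-29 - 525)) = -7*1/184258 + 353878/(1/(-554)) = -7/184258 + 353878/(-1/554) = -7/184258 + 353878*(-554) = -7/184258 - 196048412 = -36123488298303/184258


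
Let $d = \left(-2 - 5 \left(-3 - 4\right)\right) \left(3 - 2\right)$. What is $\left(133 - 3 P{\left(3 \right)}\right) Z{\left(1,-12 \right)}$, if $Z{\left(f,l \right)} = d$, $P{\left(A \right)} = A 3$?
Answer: $3498$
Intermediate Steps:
$P{\left(A \right)} = 3 A$
$d = 33$ ($d = \left(-2 - 5 \left(-3 - 4\right)\right) 1 = \left(-2 - -35\right) 1 = \left(-2 + 35\right) 1 = 33 \cdot 1 = 33$)
$Z{\left(f,l \right)} = 33$
$\left(133 - 3 P{\left(3 \right)}\right) Z{\left(1,-12 \right)} = \left(133 - 3 \cdot 3 \cdot 3\right) 33 = \left(133 - 27\right) 33 = 106 \cdot 33 = 3498$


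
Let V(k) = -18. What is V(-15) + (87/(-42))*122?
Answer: -1895/7 ≈ -270.71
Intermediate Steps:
V(-15) + (87/(-42))*122 = -18 + (87/(-42))*122 = -18 + (87*(-1/42))*122 = -18 - 29/14*122 = -18 - 1769/7 = -1895/7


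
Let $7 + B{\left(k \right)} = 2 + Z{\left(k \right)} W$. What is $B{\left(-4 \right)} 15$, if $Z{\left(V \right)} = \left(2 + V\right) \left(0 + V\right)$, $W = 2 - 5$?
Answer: $-435$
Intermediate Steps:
$W = -3$
$Z{\left(V \right)} = V \left(2 + V\right)$ ($Z{\left(V \right)} = \left(2 + V\right) V = V \left(2 + V\right)$)
$B{\left(k \right)} = -5 - 3 k \left(2 + k\right)$ ($B{\left(k \right)} = -7 + \left(2 + k \left(2 + k\right) \left(-3\right)\right) = -7 - \left(-2 + 3 k \left(2 + k\right)\right) = -5 - 3 k \left(2 + k\right)$)
$B{\left(-4 \right)} 15 = \left(-5 - - 12 \left(2 - 4\right)\right) 15 = \left(-5 - \left(-12\right) \left(-2\right)\right) 15 = \left(-5 - 24\right) 15 = \left(-29\right) 15 = -435$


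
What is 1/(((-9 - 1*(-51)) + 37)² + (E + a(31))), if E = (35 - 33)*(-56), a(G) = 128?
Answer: 1/6257 ≈ 0.00015982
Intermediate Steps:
E = -112 (E = 2*(-56) = -112)
1/(((-9 - 1*(-51)) + 37)² + (E + a(31))) = 1/(((-9 - 1*(-51)) + 37)² + (-112 + 128)) = 1/(((-9 + 51) + 37)² + 16) = 1/((42 + 37)² + 16) = 1/(79² + 16) = 1/(6241 + 16) = 1/6257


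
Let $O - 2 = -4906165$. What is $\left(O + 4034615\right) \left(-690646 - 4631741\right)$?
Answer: $4638715745076$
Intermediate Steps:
$O = -4906163$ ($O = 2 - 4906165 = -4906163$)
$\left(O + 4034615\right) \left(-690646 - 4631741\right) = \left(-4906163 + 4034615\right) \left(-690646 - 4631741\right) = \left(-871548\right) \left(-5322387\right) = 4638715745076$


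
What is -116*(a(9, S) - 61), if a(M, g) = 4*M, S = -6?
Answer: 2900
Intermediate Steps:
-116*(a(9, S) - 61) = -116*(4*9 - 61) = -116*(36 - 61) = -116*(-25) = 2900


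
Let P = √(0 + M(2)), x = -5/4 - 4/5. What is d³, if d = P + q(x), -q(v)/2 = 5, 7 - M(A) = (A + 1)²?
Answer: -940 + 298*I*√2 ≈ -940.0 + 421.44*I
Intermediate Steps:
x = -41/20 (x = -5*¼ - 4*⅕ = -5/4 - ⅘ = -41/20 ≈ -2.0500)
M(A) = 7 - (1 + A)² (M(A) = 7 - (A + 1)² = 7 - (1 + A)²)
q(v) = -10 (q(v) = -2*5 = -10)
P = I*√2 (P = √(0 + (7 - (1 + 2)²)) = √(0 + (7 - 1*3²)) = √(0 + (7 - 1*9)) = √(0 + (7 - 9)) = √(0 - 2) = √(-2) = I*√2 ≈ 1.4142*I)
d = -10 + I*√2 (d = I*√2 - 10 = -10 + I*√2 ≈ -10.0 + 1.4142*I)
d³ = (-10 + I*√2)³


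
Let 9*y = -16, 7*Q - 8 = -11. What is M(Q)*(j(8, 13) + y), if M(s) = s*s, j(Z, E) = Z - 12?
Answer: -52/49 ≈ -1.0612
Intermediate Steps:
Q = -3/7 (Q = 8/7 + (⅐)*(-11) = 8/7 - 11/7 = -3/7 ≈ -0.42857)
j(Z, E) = -12 + Z
y = -16/9 (y = (⅑)*(-16) = -16/9 ≈ -1.7778)
M(s) = s²
M(Q)*(j(8, 13) + y) = (-3/7)²*((-12 + 8) - 16/9) = 9*(-4 - 16/9)/49 = (9/49)*(-52/9) = -52/49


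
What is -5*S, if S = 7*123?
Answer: -4305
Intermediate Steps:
S = 861
-5*S = -5*861 = -4305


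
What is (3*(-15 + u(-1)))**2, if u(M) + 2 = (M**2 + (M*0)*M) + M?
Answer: 2601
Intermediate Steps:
u(M) = -2 + M + M**2 (u(M) = -2 + ((M**2 + (M*0)*M) + M) = -2 + ((M**2 + 0*M) + M) = -2 + ((M**2 + 0) + M) = -2 + (M**2 + M) = -2 + (M + M**2) = -2 + M + M**2)
(3*(-15 + u(-1)))**2 = (3*(-15 + (-2 - 1 + (-1)**2)))**2 = (3*(-15 + (-2 - 1 + 1)))**2 = (3*(-15 - 2))**2 = (3*(-17))**2 = (-51)**2 = 2601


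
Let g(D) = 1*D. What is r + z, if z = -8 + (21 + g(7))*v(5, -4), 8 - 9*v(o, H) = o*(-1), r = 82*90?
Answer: 66712/9 ≈ 7412.4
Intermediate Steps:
g(D) = D
r = 7380
v(o, H) = 8/9 + o/9 (v(o, H) = 8/9 - o*(-1)/9 = 8/9 - (-1)*o/9 = 8/9 + o/9)
z = 292/9 (z = -8 + (21 + 7)*(8/9 + (⅑)*5) = -8 + 28*(8/9 + 5/9) = -8 + 28*(13/9) = -8 + 364/9 = 292/9 ≈ 32.444)
r + z = 7380 + 292/9 = 66712/9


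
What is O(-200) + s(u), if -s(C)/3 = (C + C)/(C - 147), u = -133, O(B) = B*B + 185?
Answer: 803643/20 ≈ 40182.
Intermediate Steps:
O(B) = 185 + B² (O(B) = B² + 185 = 185 + B²)
s(C) = -6*C/(-147 + C) (s(C) = -3*(C + C)/(C - 147) = -3*2*C/(-147 + C) = -6*C/(-147 + C))
O(-200) + s(u) = (185 + (-200)²) - 6*(-133)/(-147 - 133) = (185 + 40000) - 6*(-133)/(-280) = 40185 - 6*(-133)*(-1/280) = 40185 - 57/20 = 803643/20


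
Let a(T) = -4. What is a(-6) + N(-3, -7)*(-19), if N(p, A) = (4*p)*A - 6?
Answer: -1486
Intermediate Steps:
N(p, A) = -6 + 4*A*p (N(p, A) = 4*A*p - 6 = -6 + 4*A*p)
a(-6) + N(-3, -7)*(-19) = -4 + (-6 + 4*(-7)*(-3))*(-19) = -4 + (-6 + 84)*(-19) = -4 + 78*(-19) = -4 - 1482 = -1486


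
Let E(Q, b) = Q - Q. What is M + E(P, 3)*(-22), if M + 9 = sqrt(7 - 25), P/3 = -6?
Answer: -9 + 3*I*sqrt(2) ≈ -9.0 + 4.2426*I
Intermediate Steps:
P = -18 (P = 3*(-6) = -18)
E(Q, b) = 0
M = -9 + 3*I*sqrt(2) (M = -9 + sqrt(7 - 25) = -9 + sqrt(-18) = -9 + 3*I*sqrt(2) ≈ -9.0 + 4.2426*I)
M + E(P, 3)*(-22) = (-9 + 3*I*sqrt(2)) + 0*(-22) = (-9 + 3*I*sqrt(2)) + 0 = -9 + 3*I*sqrt(2)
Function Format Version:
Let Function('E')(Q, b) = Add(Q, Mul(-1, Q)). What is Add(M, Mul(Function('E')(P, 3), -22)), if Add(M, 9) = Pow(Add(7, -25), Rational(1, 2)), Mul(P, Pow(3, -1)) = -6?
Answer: Add(-9, Mul(3, I, Pow(2, Rational(1, 2)))) ≈ Add(-9.0000, Mul(4.2426, I))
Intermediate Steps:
P = -18 (P = Mul(3, -6) = -18)
Function('E')(Q, b) = 0
M = Add(-9, Mul(3, I, Pow(2, Rational(1, 2)))) (M = Add(-9, Pow(Add(7, -25), Rational(1, 2))) = Add(-9, Pow(-18, Rational(1, 2))) = Add(-9, Mul(3, I, Pow(2, Rational(1, 2)))) ≈ Add(-9.0000, Mul(4.2426, I)))
Add(M, Mul(Function('E')(P, 3), -22)) = Add(Add(-9, Mul(3, I, Pow(2, Rational(1, 2)))), Mul(0, -22)) = Add(Add(-9, Mul(3, I, Pow(2, Rational(1, 2)))), 0) = Add(-9, Mul(3, I, Pow(2, Rational(1, 2))))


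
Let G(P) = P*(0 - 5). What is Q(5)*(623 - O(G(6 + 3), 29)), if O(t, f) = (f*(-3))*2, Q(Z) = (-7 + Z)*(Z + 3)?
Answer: -12752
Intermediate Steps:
Q(Z) = (-7 + Z)*(3 + Z)
G(P) = -5*P (G(P) = P*(-5) = -5*P)
O(t, f) = -6*f (O(t, f) = -3*f*2 = -6*f)
Q(5)*(623 - O(G(6 + 3), 29)) = (-21 + 5**2 - 4*5)*(623 - (-6)*29) = (-21 + 25 - 20)*(623 - 1*(-174)) = -16*(623 + 174) = -16*797 = -12752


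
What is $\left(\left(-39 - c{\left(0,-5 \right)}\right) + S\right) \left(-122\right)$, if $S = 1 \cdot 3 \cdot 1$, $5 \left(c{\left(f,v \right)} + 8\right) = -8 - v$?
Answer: $\frac{16714}{5} \approx 3342.8$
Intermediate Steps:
$c{\left(f,v \right)} = - \frac{48}{5} - \frac{v}{5}$ ($c{\left(f,v \right)} = -8 + \frac{-8 - v}{5} = -8 - \left(\frac{8}{5} + \frac{v}{5}\right) = - \frac{48}{5} - \frac{v}{5}$)
$S = 3$ ($S = 3 \cdot 1 = 3$)
$\left(\left(-39 - c{\left(0,-5 \right)}\right) + S\right) \left(-122\right) = \left(\left(-39 - \left(- \frac{48}{5} - -1\right)\right) + 3\right) \left(-122\right) = \left(\left(-39 - \left(- \frac{48}{5} + 1\right)\right) + 3\right) \left(-122\right) = \left(\left(-39 - - \frac{43}{5}\right) + 3\right) \left(-122\right) = \left(\left(-39 + \frac{43}{5}\right) + 3\right) \left(-122\right) = \left(- \frac{152}{5} + 3\right) \left(-122\right) = \left(- \frac{137}{5}\right) \left(-122\right) = \frac{16714}{5}$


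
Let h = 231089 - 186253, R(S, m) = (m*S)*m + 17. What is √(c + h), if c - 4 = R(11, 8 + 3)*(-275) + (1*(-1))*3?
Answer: 27*I*√447 ≈ 570.84*I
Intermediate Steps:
R(S, m) = 17 + S*m² (R(S, m) = (S*m)*m + 17 = S*m² + 17 = 17 + S*m²)
c = -370699 (c = 4 + ((17 + 11*(8 + 3)²)*(-275) + (1*(-1))*3) = 4 + ((17 + 11*11²)*(-275) - 1*3) = 4 + ((17 + 11*121)*(-275) - 3) = 4 + ((17 + 1331)*(-275) - 3) = 4 + (1348*(-275) - 3) = 4 + (-370700 - 3) = 4 - 370703 = -370699)
h = 44836
√(c + h) = √(-370699 + 44836) = √(-325863) = 27*I*√447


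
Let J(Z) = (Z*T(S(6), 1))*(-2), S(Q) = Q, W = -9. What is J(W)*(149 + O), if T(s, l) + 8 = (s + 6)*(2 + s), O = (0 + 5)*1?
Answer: 243936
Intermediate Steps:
O = 5 (O = 5*1 = 5)
T(s, l) = -8 + (2 + s)*(6 + s) (T(s, l) = -8 + (s + 6)*(2 + s) = -8 + (6 + s)*(2 + s) = -8 + (2 + s)*(6 + s))
J(Z) = -176*Z (J(Z) = (Z*(4 + 6² + 8*6))*(-2) = (Z*(4 + 36 + 48))*(-2) = (Z*88)*(-2) = (88*Z)*(-2) = -176*Z)
J(W)*(149 + O) = (-176*(-9))*(149 + 5) = 1584*154 = 243936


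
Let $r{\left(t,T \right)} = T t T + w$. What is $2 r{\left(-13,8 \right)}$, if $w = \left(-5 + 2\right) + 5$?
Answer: $-1660$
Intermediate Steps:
$w = 2$ ($w = -3 + 5 = 2$)
$r{\left(t,T \right)} = 2 + t T^{2}$ ($r{\left(t,T \right)} = T t T + 2 = t T^{2} + 2 = 2 + t T^{2}$)
$2 r{\left(-13,8 \right)} = 2 \left(2 - 13 \cdot 8^{2}\right) = 2 \left(2 - 832\right) = 2 \left(-830\right) = -1660$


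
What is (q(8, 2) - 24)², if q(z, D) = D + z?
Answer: 196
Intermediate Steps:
(q(8, 2) - 24)² = ((2 + 8) - 24)² = (10 - 24)² = (-14)² = 196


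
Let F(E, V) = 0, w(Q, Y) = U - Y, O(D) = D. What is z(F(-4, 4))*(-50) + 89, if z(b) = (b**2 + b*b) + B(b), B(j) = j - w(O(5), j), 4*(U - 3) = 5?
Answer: 603/2 ≈ 301.50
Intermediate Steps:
U = 17/4 (U = 3 + (1/4)*5 = 3 + 5/4 = 17/4 ≈ 4.2500)
w(Q, Y) = 17/4 - Y
B(j) = -17/4 + 2*j (B(j) = j - (17/4 - j) = j + (-17/4 + j) = -17/4 + 2*j)
z(b) = -17/4 + 2*b + 2*b**2 (z(b) = (b**2 + b*b) + (-17/4 + 2*b) = (b**2 + b**2) + (-17/4 + 2*b) = 2*b**2 + (-17/4 + 2*b) = -17/4 + 2*b + 2*b**2)
z(F(-4, 4))*(-50) + 89 = (-17/4 + 2*0 + 2*0**2)*(-50) + 89 = (-17/4 + 0 + 2*0)*(-50) + 89 = (-17/4 + 0 + 0)*(-50) + 89 = -17/4*(-50) + 89 = 425/2 + 89 = 603/2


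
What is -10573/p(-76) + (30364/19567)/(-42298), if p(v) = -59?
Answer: 4375344217021/24415526497 ≈ 179.20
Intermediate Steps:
-10573/p(-76) + (30364/19567)/(-42298) = -10573/(-59) + (30364/19567)/(-42298) = -10573*(-1/59) + (30364*(1/19567))*(-1/42298) = 10573/59 + (30364/19567)*(-1/42298) = 10573/59 - 15182/413822483 = 4375344217021/24415526497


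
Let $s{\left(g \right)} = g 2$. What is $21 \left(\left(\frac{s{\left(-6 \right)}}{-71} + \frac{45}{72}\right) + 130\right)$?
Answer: $\frac{1560111}{568} \approx 2746.7$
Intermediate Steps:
$s{\left(g \right)} = 2 g$
$21 \left(\left(\frac{s{\left(-6 \right)}}{-71} + \frac{45}{72}\right) + 130\right) = 21 \left(\left(\frac{2 \left(-6\right)}{-71} + \frac{45}{72}\right) + 130\right) = 21 \left(\left(\left(-12\right) \left(- \frac{1}{71}\right) + 45 \cdot \frac{1}{72}\right) + 130\right) = 21 \left(\left(\frac{12}{71} + \frac{5}{8}\right) + 130\right) = 21 \left(\frac{451}{568} + 130\right) = 21 \cdot \frac{74291}{568} = \frac{1560111}{568}$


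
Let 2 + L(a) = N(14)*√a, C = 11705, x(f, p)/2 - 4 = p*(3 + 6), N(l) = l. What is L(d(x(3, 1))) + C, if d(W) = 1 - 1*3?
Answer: 11703 + 14*I*√2 ≈ 11703.0 + 19.799*I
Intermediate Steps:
x(f, p) = 8 + 18*p (x(f, p) = 8 + 2*(p*(3 + 6)) = 8 + 2*(p*9) = 8 + 2*(9*p) = 8 + 18*p)
d(W) = -2 (d(W) = 1 - 3 = -2)
L(a) = -2 + 14*√a
L(d(x(3, 1))) + C = (-2 + 14*√(-2)) + 11705 = (-2 + 14*(I*√2)) + 11705 = (-2 + 14*I*√2) + 11705 = 11703 + 14*I*√2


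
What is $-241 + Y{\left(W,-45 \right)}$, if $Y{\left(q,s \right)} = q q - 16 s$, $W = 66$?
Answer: $4835$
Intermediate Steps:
$Y{\left(q,s \right)} = q^{2} - 16 s$
$-241 + Y{\left(W,-45 \right)} = -241 - \left(-720 - 66^{2}\right) = -241 + \left(4356 + 720\right) = -241 + 5076 = 4835$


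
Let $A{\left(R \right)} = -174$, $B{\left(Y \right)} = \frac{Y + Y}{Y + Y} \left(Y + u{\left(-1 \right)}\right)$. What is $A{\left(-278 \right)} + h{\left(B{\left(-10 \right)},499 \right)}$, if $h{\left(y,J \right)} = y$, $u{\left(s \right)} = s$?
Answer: $-185$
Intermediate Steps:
$B{\left(Y \right)} = -1 + Y$ ($B{\left(Y \right)} = \frac{Y + Y}{Y + Y} \left(Y - 1\right) = \frac{2 Y}{2 Y} \left(-1 + Y\right) = 2 Y \frac{1}{2 Y} \left(-1 + Y\right) = 1 \left(-1 + Y\right) = -1 + Y$)
$A{\left(-278 \right)} + h{\left(B{\left(-10 \right)},499 \right)} = -174 - 11 = -185$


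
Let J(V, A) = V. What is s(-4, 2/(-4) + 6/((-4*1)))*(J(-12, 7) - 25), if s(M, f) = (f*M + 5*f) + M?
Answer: 222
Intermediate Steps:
s(M, f) = M + 5*f + M*f (s(M, f) = (M*f + 5*f) + M = (5*f + M*f) + M = M + 5*f + M*f)
s(-4, 2/(-4) + 6/((-4*1)))*(J(-12, 7) - 25) = (-4 + 5*(2/(-4) + 6/((-4*1))) - 4*(2/(-4) + 6/((-4*1))))*(-12 - 25) = (-4 + 5*(2*(-1/4) + 6/(-4)) - 4*(2*(-1/4) + 6/(-4)))*(-37) = (-4 + 5*(-1/2 + 6*(-1/4)) - 4*(-1/2 + 6*(-1/4)))*(-37) = (-4 + 5*(-1/2 - 3/2) - 4*(-1/2 - 3/2))*(-37) = (-4 + 5*(-2) - 4*(-2))*(-37) = (-4 - 10 + 8)*(-37) = -6*(-37) = 222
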